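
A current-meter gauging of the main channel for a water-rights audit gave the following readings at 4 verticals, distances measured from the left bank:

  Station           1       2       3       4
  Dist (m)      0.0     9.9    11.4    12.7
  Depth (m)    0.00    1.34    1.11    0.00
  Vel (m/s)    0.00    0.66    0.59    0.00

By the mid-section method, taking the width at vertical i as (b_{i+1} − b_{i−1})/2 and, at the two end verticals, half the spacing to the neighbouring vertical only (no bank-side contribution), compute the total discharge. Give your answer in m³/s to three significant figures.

5.96 m³/s

w_2 = (11.4 − 0.0)/2 = 5.7 m; q_2 = 0.66 × 1.34 × 5.7 = 5.041 m³/s
w_3 = (12.7 − 9.9)/2 = 1.4 m; q_3 = 0.59 × 1.11 × 1.4 = 0.9169 m³/s
Stations 1, 4 contribute zero (depth or velocity is 0).
Q = Σ qᵢ = 5.958 m³/s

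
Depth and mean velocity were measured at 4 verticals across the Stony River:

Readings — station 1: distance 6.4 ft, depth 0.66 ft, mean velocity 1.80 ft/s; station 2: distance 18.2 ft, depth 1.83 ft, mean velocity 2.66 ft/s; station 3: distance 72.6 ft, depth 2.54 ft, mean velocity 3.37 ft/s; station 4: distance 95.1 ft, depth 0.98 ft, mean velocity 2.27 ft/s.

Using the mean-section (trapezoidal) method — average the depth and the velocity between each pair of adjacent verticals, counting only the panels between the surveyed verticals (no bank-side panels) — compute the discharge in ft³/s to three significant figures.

Panel 1-2: Δb = 11.8 ft, d̄ = (0.66+1.83)/2 = 1.245, v̄ = (1.80+2.66)/2 = 2.23 → q = 11.8×1.245×2.23 = 32.76 ft³/s
Panel 2-3: Δb = 54.4 ft, d̄ = (1.83+2.54)/2 = 2.185, v̄ = (2.66+3.37)/2 = 3.015 → q = 54.4×2.185×3.015 = 358.4 ft³/s
Panel 3-4: Δb = 22.5 ft, d̄ = (2.54+0.98)/2 = 1.76, v̄ = (3.37+2.27)/2 = 2.82 → q = 22.5×1.76×2.82 = 111.7 ft³/s
Q = Σ q = 502.8 ft³/s

503 ft³/s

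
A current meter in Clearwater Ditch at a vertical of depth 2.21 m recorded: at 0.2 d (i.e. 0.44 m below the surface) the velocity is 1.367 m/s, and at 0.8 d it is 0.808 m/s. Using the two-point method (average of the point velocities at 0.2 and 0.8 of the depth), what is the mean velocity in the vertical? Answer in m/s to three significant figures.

v̄ = (1.367 + 0.808) / 2 = 1.088 m/s

1.09 m/s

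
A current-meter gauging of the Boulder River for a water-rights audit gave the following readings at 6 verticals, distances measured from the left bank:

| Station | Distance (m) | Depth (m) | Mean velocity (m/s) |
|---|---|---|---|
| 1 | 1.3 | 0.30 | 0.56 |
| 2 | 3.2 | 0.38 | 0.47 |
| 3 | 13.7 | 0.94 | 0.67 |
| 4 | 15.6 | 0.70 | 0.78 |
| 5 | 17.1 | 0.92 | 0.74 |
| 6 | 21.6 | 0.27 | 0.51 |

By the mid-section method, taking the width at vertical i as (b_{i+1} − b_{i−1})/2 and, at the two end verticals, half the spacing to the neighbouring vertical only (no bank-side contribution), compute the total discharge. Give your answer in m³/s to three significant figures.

w_1 = (3.2 − 1.3)/2 = 0.95 m; q_1 = 0.56 × 0.30 × 0.95 = 0.1596 m³/s
w_2 = (13.7 − 1.3)/2 = 6.2 m; q_2 = 0.47 × 0.38 × 6.2 = 1.107 m³/s
w_3 = (15.6 − 3.2)/2 = 6.2 m; q_3 = 0.67 × 0.94 × 6.2 = 3.905 m³/s
w_4 = (17.1 − 13.7)/2 = 1.7 m; q_4 = 0.78 × 0.70 × 1.7 = 0.9282 m³/s
w_5 = (21.6 − 15.6)/2 = 3 m; q_5 = 0.74 × 0.92 × 3 = 2.042 m³/s
w_6 = (21.6 − 17.1)/2 = 2.25 m; q_6 = 0.51 × 0.27 × 2.25 = 0.3098 m³/s
Q = Σ qᵢ = 8.452 m³/s

8.45 m³/s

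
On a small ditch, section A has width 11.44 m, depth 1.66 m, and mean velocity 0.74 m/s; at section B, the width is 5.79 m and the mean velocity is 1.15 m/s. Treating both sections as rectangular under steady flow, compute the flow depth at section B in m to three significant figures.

2.11 m

Q = A₁V₁ = (11.44×1.66) × 0.74 = 14.05 m³/s
d₂ = Q/(b₂ V₂) = 14.05/(5.79×1.15) = 2.111 m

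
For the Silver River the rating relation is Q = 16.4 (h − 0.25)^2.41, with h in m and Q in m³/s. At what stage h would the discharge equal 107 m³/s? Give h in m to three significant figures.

2.43 m

h − h₀ = (Q/C)^(1/b) = (107/16.4)^(1/2.41) = 2.178 m
h = 0.25 + 2.178 = 2.428 m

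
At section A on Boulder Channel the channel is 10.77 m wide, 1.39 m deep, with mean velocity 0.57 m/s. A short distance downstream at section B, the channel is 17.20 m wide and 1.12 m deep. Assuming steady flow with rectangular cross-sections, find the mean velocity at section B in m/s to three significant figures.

Q = A₁V₁ = (10.77×1.39) × 0.57 = 8.533 m³/s
A₂ = 17.20 × 1.12 = 19.26 m²
V₂ = Q/A₂ = 8.533/19.26 = 0.4430 m/s

0.443 m/s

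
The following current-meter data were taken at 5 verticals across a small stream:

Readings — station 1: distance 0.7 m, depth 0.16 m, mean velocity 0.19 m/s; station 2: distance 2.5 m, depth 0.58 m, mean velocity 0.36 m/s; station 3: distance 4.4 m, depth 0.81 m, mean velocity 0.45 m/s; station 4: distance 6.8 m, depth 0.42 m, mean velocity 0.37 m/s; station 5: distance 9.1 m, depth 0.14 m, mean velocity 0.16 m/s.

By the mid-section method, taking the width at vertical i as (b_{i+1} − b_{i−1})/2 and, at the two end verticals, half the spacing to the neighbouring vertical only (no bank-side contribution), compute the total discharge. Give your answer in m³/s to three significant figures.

1.59 m³/s

w_1 = (2.5 − 0.7)/2 = 0.9 m; q_1 = 0.19 × 0.16 × 0.9 = 0.02736 m³/s
w_2 = (4.4 − 0.7)/2 = 1.85 m; q_2 = 0.36 × 0.58 × 1.85 = 0.3863 m³/s
w_3 = (6.8 − 2.5)/2 = 2.15 m; q_3 = 0.45 × 0.81 × 2.15 = 0.7837 m³/s
w_4 = (9.1 − 4.4)/2 = 2.35 m; q_4 = 0.37 × 0.42 × 2.35 = 0.3652 m³/s
w_5 = (9.1 − 6.8)/2 = 1.15 m; q_5 = 0.16 × 0.14 × 1.15 = 0.02576 m³/s
Q = Σ qᵢ = 1.588 m³/s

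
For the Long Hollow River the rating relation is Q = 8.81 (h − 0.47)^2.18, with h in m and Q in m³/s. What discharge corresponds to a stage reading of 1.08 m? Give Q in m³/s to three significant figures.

3.00 m³/s

Q = 8.81 × (1.08 − 0.47)^2.18 = 8.81 × 0.61^2.18 = 2.999 m³/s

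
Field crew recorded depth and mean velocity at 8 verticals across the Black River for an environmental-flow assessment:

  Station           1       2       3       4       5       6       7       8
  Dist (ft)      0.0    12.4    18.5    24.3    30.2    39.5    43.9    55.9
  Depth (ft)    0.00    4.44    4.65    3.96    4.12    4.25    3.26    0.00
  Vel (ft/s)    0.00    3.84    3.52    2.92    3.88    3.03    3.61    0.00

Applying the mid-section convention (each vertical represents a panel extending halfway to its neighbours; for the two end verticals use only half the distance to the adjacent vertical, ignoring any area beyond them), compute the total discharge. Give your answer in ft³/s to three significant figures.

w_2 = (18.5 − 0.0)/2 = 9.25 ft; q_2 = 3.84 × 4.44 × 9.25 = 157.7 ft³/s
w_3 = (24.3 − 12.4)/2 = 5.95 ft; q_3 = 3.52 × 4.65 × 5.95 = 97.39 ft³/s
w_4 = (30.2 − 18.5)/2 = 5.85 ft; q_4 = 2.92 × 3.96 × 5.85 = 67.64 ft³/s
w_5 = (39.5 − 24.3)/2 = 7.6 ft; q_5 = 3.88 × 4.12 × 7.6 = 121.5 ft³/s
w_6 = (43.9 − 30.2)/2 = 6.85 ft; q_6 = 3.03 × 4.25 × 6.85 = 88.21 ft³/s
w_7 = (55.9 − 39.5)/2 = 8.2 ft; q_7 = 3.61 × 3.26 × 8.2 = 96.50 ft³/s
Stations 1, 8 contribute zero (depth or velocity is 0).
Q = Σ qᵢ = 628.9 ft³/s

629 ft³/s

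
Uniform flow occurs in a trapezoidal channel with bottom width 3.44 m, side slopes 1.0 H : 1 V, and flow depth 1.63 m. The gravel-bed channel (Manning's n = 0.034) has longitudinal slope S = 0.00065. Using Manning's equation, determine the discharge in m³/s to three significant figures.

A = (b + z·y)·y = (3.44 + 1.0×1.63)×1.63 = 8.264 m²
P = b + 2y√(1+z²) = 3.44 + 2×1.63×√(1+1.0²) = 8.050 m
R = A/P = 8.264/8.050 = 1.027 m
Q = (1/n)·A·R^(2/3)·S^(1/2) = (1/0.034) × 8.264 × 1.027^(2/3) × 0.00065^(1/2) = 6.306 m³/s

6.31 m³/s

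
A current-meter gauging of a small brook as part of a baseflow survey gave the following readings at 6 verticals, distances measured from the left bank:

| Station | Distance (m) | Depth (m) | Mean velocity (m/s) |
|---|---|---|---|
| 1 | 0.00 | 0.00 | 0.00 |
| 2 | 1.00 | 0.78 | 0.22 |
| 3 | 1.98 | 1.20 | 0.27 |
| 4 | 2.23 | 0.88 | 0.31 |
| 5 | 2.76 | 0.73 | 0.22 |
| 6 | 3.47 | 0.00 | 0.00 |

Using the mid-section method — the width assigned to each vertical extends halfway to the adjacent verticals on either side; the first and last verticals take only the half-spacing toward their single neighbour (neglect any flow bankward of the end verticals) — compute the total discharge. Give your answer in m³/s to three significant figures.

0.575 m³/s

w_2 = (1.98 − 0.00)/2 = 0.99 m; q_2 = 0.22 × 0.78 × 0.99 = 0.1699 m³/s
w_3 = (2.23 − 1.00)/2 = 0.615 m; q_3 = 0.27 × 1.20 × 0.615 = 0.1993 m³/s
w_4 = (2.76 − 1.98)/2 = 0.39 m; q_4 = 0.31 × 0.88 × 0.39 = 0.1064 m³/s
w_5 = (3.47 − 2.23)/2 = 0.62 m; q_5 = 0.22 × 0.73 × 0.62 = 0.09957 m³/s
Stations 1, 6 contribute zero (depth or velocity is 0).
Q = Σ qᵢ = 0.5751 m³/s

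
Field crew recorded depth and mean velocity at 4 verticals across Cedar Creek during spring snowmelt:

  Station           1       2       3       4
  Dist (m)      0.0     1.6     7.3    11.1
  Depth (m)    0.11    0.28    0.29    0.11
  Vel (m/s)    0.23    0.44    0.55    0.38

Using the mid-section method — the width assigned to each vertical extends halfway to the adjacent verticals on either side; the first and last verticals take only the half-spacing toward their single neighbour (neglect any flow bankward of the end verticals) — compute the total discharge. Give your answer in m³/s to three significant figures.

w_1 = (1.6 − 0.0)/2 = 0.8 m; q_1 = 0.23 × 0.11 × 0.8 = 0.02024 m³/s
w_2 = (7.3 − 0.0)/2 = 3.65 m; q_2 = 0.44 × 0.28 × 3.65 = 0.4497 m³/s
w_3 = (11.1 − 1.6)/2 = 4.75 m; q_3 = 0.55 × 0.29 × 4.75 = 0.7576 m³/s
w_4 = (11.1 − 7.3)/2 = 1.9 m; q_4 = 0.38 × 0.11 × 1.9 = 0.07942 m³/s
Q = Σ qᵢ = 1.307 m³/s

1.31 m³/s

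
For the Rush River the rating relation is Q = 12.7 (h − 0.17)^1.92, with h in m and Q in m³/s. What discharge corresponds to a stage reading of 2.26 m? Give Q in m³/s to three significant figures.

Q = 12.7 × (2.26 − 0.17)^1.92 = 12.7 × 2.09^1.92 = 52.30 m³/s

52.3 m³/s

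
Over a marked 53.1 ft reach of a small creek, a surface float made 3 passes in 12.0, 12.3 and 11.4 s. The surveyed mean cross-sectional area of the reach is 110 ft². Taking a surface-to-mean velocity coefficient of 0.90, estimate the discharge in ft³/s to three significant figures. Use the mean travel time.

442 ft³/s

t̄ = (12.0 + 12.3 + 11.4) / 3 = 11.9 s
v_surface = L / t̄ = 53.1 / 11.9 = 4.462 ft/s
v_mean = 0.90 × 4.462 = 4.016 ft/s
Q = A × v_mean = 110 × 4.016 = 441.8 ft³/s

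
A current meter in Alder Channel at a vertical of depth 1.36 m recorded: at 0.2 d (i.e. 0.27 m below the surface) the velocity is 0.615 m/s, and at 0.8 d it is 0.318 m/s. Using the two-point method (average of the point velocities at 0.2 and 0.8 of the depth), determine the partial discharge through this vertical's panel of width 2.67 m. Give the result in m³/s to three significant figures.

1.69 m³/s

v̄ = (0.615 + 0.318) / 2 = 0.4665 m/s
q = v̄ × d × w = 0.4665 × 1.36 × 2.67 = 1.694 m³/s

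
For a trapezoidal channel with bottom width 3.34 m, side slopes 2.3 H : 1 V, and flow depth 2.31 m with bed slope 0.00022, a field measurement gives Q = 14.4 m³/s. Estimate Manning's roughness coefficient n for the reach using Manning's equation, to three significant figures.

0.0250

A = (b + z·y)·y = (3.34 + 2.3×2.31)×2.31 = 19.99 m²
P = b + 2y√(1+z²) = 3.34 + 2×2.31×√(1+2.3²) = 14.93 m
R = A/P = 19.99/14.93 = 1.339 m
n = (1/Q)·A·R^(2/3)·S^(1/2) = (1/14.4) × 19.99 × 1.215 × 0.01483 = 0.02501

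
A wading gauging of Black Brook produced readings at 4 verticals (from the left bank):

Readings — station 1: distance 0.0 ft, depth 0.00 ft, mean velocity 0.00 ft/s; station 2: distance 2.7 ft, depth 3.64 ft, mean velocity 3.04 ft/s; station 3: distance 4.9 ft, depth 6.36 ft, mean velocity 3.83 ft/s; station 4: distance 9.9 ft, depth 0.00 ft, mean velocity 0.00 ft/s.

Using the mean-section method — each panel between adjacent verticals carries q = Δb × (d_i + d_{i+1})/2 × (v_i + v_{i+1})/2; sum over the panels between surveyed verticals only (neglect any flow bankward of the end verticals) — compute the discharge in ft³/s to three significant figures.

75.7 ft³/s

Panel 1-2: Δb = 2.7 ft, d̄ = (0.00+3.64)/2 = 1.82, v̄ = (0.00+3.04)/2 = 1.52 → q = 2.7×1.82×1.52 = 7.469 ft³/s
Panel 2-3: Δb = 2.2 ft, d̄ = (3.64+6.36)/2 = 5, v̄ = (3.04+3.83)/2 = 3.435 → q = 2.2×5×3.435 = 37.79 ft³/s
Panel 3-4: Δb = 5 ft, d̄ = (6.36+0.00)/2 = 3.18, v̄ = (3.83+0.00)/2 = 1.915 → q = 5×3.18×1.915 = 30.45 ft³/s
Q = Σ q = 75.70 ft³/s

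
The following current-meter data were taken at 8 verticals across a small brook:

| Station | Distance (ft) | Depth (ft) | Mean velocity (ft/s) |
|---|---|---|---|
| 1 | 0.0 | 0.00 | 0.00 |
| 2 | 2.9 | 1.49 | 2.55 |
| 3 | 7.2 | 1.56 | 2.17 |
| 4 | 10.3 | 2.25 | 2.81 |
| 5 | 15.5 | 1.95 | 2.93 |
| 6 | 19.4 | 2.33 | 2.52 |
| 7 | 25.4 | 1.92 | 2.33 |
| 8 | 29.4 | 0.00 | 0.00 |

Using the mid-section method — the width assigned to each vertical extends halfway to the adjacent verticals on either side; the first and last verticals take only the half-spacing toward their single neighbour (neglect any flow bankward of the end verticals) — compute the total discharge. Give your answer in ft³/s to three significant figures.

w_2 = (7.2 − 0.0)/2 = 3.6 ft; q_2 = 2.55 × 1.49 × 3.6 = 13.68 ft³/s
w_3 = (10.3 − 2.9)/2 = 3.7 ft; q_3 = 2.17 × 1.56 × 3.7 = 12.53 ft³/s
w_4 = (15.5 − 7.2)/2 = 4.15 ft; q_4 = 2.81 × 2.25 × 4.15 = 26.24 ft³/s
w_5 = (19.4 − 10.3)/2 = 4.55 ft; q_5 = 2.93 × 1.95 × 4.55 = 26.00 ft³/s
w_6 = (25.4 − 15.5)/2 = 4.95 ft; q_6 = 2.52 × 2.33 × 4.95 = 29.06 ft³/s
w_7 = (29.4 − 19.4)/2 = 5 ft; q_7 = 2.33 × 1.92 × 5 = 22.37 ft³/s
Stations 1, 8 contribute zero (depth or velocity is 0).
Q = Σ qᵢ = 129.9 ft³/s

130 ft³/s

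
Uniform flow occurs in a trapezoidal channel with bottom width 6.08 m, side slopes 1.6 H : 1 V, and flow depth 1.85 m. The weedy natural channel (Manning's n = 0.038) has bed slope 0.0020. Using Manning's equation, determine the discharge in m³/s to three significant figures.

A = (b + z·y)·y = (6.08 + 1.6×1.85)×1.85 = 16.72 m²
P = b + 2y√(1+z²) = 6.08 + 2×1.85×√(1+1.6²) = 13.06 m
R = A/P = 16.72/13.06 = 1.280 m
Q = (1/n)·A·R^(2/3)·S^(1/2) = (1/0.038) × 16.72 × 1.280^(2/3) × 0.0020^(1/2) = 23.21 m³/s

23.2 m³/s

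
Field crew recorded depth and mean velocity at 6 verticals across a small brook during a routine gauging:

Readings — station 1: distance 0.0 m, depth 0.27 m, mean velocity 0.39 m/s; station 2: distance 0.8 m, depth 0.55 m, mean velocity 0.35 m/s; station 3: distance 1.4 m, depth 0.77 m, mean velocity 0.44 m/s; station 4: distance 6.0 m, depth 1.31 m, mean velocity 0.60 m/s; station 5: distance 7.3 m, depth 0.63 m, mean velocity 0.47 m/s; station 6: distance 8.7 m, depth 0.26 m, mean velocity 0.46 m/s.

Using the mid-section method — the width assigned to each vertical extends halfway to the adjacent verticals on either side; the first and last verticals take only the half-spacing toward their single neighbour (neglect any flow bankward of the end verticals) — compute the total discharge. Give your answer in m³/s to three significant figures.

3.86 m³/s

w_1 = (0.8 − 0.0)/2 = 0.4 m; q_1 = 0.39 × 0.27 × 0.4 = 0.04212 m³/s
w_2 = (1.4 − 0.0)/2 = 0.7 m; q_2 = 0.35 × 0.55 × 0.7 = 0.1348 m³/s
w_3 = (6.0 − 0.8)/2 = 2.6 m; q_3 = 0.44 × 0.77 × 2.6 = 0.8809 m³/s
w_4 = (7.3 − 1.4)/2 = 2.95 m; q_4 = 0.60 × 1.31 × 2.95 = 2.319 m³/s
w_5 = (8.7 − 6.0)/2 = 1.35 m; q_5 = 0.47 × 0.63 × 1.35 = 0.3997 m³/s
w_6 = (8.7 − 7.3)/2 = 0.7 m; q_6 = 0.46 × 0.26 × 0.7 = 0.08372 m³/s
Q = Σ qᵢ = 3.860 m³/s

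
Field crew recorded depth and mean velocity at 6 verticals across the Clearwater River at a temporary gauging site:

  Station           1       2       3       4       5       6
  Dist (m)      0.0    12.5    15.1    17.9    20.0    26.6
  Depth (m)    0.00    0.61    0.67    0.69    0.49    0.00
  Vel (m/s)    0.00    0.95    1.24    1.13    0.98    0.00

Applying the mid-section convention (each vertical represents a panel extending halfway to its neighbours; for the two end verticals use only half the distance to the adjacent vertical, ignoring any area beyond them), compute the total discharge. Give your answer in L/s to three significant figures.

10600 L/s

w_2 = (15.1 − 0.0)/2 = 7.55 m; q_2 = 0.95 × 0.61 × 7.55 = 4.375 m³/s
w_3 = (17.9 − 12.5)/2 = 2.7 m; q_3 = 1.24 × 0.67 × 2.7 = 2.243 m³/s
w_4 = (20.0 − 15.1)/2 = 2.45 m; q_4 = 1.13 × 0.69 × 2.45 = 1.910 m³/s
w_5 = (26.6 − 17.9)/2 = 4.35 m; q_5 = 0.98 × 0.49 × 4.35 = 2.089 m³/s
Stations 1, 6 contribute zero (depth or velocity is 0).
Q = Σ qᵢ = 10.62 m³/s
= 10.62 × 1000 = 10620 L/s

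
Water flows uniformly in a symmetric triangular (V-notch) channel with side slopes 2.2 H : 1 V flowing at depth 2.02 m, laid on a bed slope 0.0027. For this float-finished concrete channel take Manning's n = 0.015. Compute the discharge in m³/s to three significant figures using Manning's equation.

A = z·y² = 2.2×2.02² = 8.977 m²
P = 2y√(1+z²) = 2×2.02×√(1+2.2²) = 9.763 m
R = A/P = 8.977/9.763 = 0.9195 m
Q = (1/n)·A·R^(2/3)·S^(1/2) = (1/0.015) × 8.977 × 0.9195^(2/3) × 0.0027^(1/2) = 29.40 m³/s

29.4 m³/s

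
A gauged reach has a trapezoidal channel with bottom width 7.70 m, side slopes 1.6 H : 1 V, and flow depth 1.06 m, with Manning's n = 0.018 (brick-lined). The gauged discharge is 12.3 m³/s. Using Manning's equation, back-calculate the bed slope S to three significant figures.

A = (b + z·y)·y = (7.70 + 1.6×1.06)×1.06 = 9.960 m²
P = b + 2y√(1+z²) = 7.70 + 2×1.06×√(1+1.6²) = 11.70 m
R = A/P = 9.960/11.70 = 0.8513 m
S = (Q·n / (1·A·R^(2/3)))² = (12.3×0.018 / (1×9.960×0.8982))² = 0.0006125

0.000613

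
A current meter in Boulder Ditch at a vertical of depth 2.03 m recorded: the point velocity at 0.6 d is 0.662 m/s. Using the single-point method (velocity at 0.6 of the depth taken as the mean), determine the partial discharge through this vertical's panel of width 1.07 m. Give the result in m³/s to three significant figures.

v̄ = v₀.₆ = 0.662 m/s
q = v̄ × d × w = 0.6620 × 2.03 × 1.07 = 1.438 m³/s

1.44 m³/s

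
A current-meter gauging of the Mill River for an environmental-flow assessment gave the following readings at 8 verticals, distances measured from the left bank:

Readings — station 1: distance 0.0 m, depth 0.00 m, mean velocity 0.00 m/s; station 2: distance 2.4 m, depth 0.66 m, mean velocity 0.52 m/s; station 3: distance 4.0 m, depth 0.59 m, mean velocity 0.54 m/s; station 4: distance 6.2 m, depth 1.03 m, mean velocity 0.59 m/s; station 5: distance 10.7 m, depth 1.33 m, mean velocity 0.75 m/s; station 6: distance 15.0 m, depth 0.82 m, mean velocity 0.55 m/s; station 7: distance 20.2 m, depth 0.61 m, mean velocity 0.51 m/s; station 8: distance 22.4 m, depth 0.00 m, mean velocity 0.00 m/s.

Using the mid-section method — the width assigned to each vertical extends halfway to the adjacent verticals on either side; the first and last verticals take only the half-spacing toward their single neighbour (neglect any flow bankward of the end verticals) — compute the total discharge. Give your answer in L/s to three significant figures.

w_2 = (4.0 − 0.0)/2 = 2 m; q_2 = 0.52 × 0.66 × 2 = 0.6864 m³/s
w_3 = (6.2 − 2.4)/2 = 1.9 m; q_3 = 0.54 × 0.59 × 1.9 = 0.6053 m³/s
w_4 = (10.7 − 4.0)/2 = 3.35 m; q_4 = 0.59 × 1.03 × 3.35 = 2.036 m³/s
w_5 = (15.0 − 6.2)/2 = 4.4 m; q_5 = 0.75 × 1.33 × 4.4 = 4.389 m³/s
w_6 = (20.2 − 10.7)/2 = 4.75 m; q_6 = 0.55 × 0.82 × 4.75 = 2.142 m³/s
w_7 = (22.4 − 15.0)/2 = 3.7 m; q_7 = 0.51 × 0.61 × 3.7 = 1.151 m³/s
Stations 1, 8 contribute zero (depth or velocity is 0).
Q = Σ qᵢ = 11.01 m³/s
= 11.01 × 1000 = 11010 L/s

11000 L/s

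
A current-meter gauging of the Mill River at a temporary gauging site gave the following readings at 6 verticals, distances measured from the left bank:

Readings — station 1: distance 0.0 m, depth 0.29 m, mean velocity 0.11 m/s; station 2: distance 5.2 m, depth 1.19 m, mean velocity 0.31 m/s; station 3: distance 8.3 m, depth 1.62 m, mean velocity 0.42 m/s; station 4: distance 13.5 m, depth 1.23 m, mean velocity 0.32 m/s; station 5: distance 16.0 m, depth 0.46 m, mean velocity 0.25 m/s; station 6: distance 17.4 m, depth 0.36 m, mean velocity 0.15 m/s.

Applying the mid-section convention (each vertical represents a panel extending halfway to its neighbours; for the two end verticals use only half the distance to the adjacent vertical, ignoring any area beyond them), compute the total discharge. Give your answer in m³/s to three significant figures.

w_1 = (5.2 − 0.0)/2 = 2.6 m; q_1 = 0.11 × 0.29 × 2.6 = 0.08294 m³/s
w_2 = (8.3 − 0.0)/2 = 4.15 m; q_2 = 0.31 × 1.19 × 4.15 = 1.531 m³/s
w_3 = (13.5 − 5.2)/2 = 4.15 m; q_3 = 0.42 × 1.62 × 4.15 = 2.824 m³/s
w_4 = (16.0 − 8.3)/2 = 3.85 m; q_4 = 0.32 × 1.23 × 3.85 = 1.515 m³/s
w_5 = (17.4 − 13.5)/2 = 1.95 m; q_5 = 0.25 × 0.46 × 1.95 = 0.2243 m³/s
w_6 = (17.4 − 16.0)/2 = 0.7 m; q_6 = 0.15 × 0.36 × 0.7 = 0.03780 m³/s
Q = Σ qᵢ = 6.215 m³/s

6.21 m³/s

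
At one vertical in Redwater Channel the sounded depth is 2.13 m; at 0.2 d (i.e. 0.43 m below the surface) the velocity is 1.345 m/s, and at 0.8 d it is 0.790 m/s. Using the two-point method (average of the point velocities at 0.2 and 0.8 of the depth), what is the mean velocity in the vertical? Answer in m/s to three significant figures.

1.07 m/s

v̄ = (1.345 + 0.790) / 2 = 1.068 m/s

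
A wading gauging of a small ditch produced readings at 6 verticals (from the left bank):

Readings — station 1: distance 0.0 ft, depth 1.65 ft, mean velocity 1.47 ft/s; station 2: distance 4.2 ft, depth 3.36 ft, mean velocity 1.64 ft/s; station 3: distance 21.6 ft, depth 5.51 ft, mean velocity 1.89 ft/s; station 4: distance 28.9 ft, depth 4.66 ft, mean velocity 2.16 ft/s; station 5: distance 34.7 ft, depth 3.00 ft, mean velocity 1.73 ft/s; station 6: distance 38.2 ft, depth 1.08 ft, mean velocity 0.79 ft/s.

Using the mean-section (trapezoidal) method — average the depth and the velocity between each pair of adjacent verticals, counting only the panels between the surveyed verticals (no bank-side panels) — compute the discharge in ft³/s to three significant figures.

280 ft³/s

Panel 1-2: Δb = 4.2 ft, d̄ = (1.65+3.36)/2 = 2.505, v̄ = (1.47+1.64)/2 = 1.555 → q = 4.2×2.505×1.555 = 16.36 ft³/s
Panel 2-3: Δb = 17.4 ft, d̄ = (3.36+5.51)/2 = 4.435, v̄ = (1.64+1.89)/2 = 1.765 → q = 17.4×4.435×1.765 = 136.2 ft³/s
Panel 3-4: Δb = 7.3 ft, d̄ = (5.51+4.66)/2 = 5.085, v̄ = (1.89+2.16)/2 = 2.025 → q = 7.3×5.085×2.025 = 75.17 ft³/s
Panel 4-5: Δb = 5.8 ft, d̄ = (4.66+3.00)/2 = 3.83, v̄ = (2.16+1.73)/2 = 1.945 → q = 5.8×3.83×1.945 = 43.21 ft³/s
Panel 5-6: Δb = 3.5 ft, d̄ = (3.00+1.08)/2 = 2.04, v̄ = (1.73+0.79)/2 = 1.26 → q = 3.5×2.04×1.26 = 8.996 ft³/s
Q = Σ q = 279.9 ft³/s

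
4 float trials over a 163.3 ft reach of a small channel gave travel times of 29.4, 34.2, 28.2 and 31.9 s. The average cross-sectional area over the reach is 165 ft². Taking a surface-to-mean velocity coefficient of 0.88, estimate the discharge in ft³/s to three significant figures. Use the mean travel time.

767 ft³/s

t̄ = (29.4 + 34.2 + 28.2 + 31.9) / 4 = 30.925 s
v_surface = L / t̄ = 163.3 / 30.925 = 5.281 ft/s
v_mean = 0.88 × 5.281 = 4.647 ft/s
Q = A × v_mean = 165 × 4.647 = 766.7 ft³/s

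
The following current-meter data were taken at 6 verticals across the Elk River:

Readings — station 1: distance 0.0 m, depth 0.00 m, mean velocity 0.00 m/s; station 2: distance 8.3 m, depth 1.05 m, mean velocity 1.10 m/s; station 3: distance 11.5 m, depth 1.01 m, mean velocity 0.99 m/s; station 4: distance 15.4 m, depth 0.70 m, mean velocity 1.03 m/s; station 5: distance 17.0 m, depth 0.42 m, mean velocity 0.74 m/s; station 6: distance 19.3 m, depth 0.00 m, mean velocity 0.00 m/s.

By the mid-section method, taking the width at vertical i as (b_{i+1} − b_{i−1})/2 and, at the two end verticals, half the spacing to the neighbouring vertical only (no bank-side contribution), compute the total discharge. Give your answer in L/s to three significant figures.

12800 L/s

w_2 = (11.5 − 0.0)/2 = 5.75 m; q_2 = 1.10 × 1.05 × 5.75 = 6.641 m³/s
w_3 = (15.4 − 8.3)/2 = 3.55 m; q_3 = 0.99 × 1.01 × 3.55 = 3.550 m³/s
w_4 = (17.0 − 11.5)/2 = 2.75 m; q_4 = 1.03 × 0.70 × 2.75 = 1.983 m³/s
w_5 = (19.3 − 15.4)/2 = 1.95 m; q_5 = 0.74 × 0.42 × 1.95 = 0.6061 m³/s
Stations 1, 6 contribute zero (depth or velocity is 0).
Q = Σ qᵢ = 12.78 m³/s
= 12.78 × 1000 = 12780 L/s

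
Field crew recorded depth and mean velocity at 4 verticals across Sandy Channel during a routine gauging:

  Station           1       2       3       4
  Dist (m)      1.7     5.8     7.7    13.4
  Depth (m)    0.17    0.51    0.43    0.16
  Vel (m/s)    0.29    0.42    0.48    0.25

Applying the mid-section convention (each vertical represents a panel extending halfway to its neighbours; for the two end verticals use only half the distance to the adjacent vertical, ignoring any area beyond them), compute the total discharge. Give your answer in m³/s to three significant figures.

1.64 m³/s

w_1 = (5.8 − 1.7)/2 = 2.05 m; q_1 = 0.29 × 0.17 × 2.05 = 0.1011 m³/s
w_2 = (7.7 − 1.7)/2 = 3 m; q_2 = 0.42 × 0.51 × 3 = 0.6426 m³/s
w_3 = (13.4 − 5.8)/2 = 3.8 m; q_3 = 0.48 × 0.43 × 3.8 = 0.7843 m³/s
w_4 = (13.4 − 7.7)/2 = 2.85 m; q_4 = 0.25 × 0.16 × 2.85 = 0.1140 m³/s
Q = Σ qᵢ = 1.642 m³/s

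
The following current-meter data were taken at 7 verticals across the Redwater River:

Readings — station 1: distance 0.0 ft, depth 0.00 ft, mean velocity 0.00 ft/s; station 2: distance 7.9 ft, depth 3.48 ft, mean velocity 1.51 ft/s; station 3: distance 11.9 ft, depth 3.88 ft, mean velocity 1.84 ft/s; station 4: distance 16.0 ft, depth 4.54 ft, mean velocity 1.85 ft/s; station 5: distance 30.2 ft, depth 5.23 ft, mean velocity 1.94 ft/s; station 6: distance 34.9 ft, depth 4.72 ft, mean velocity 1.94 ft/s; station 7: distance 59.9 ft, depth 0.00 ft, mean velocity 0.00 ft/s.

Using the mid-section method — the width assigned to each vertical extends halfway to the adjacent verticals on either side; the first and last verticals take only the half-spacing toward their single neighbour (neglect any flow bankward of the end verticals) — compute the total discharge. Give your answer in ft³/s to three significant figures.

369 ft³/s

w_2 = (11.9 − 0.0)/2 = 5.95 ft; q_2 = 1.51 × 3.48 × 5.95 = 31.27 ft³/s
w_3 = (16.0 − 7.9)/2 = 4.05 ft; q_3 = 1.84 × 3.88 × 4.05 = 28.91 ft³/s
w_4 = (30.2 − 11.9)/2 = 9.15 ft; q_4 = 1.85 × 4.54 × 9.15 = 76.85 ft³/s
w_5 = (34.9 − 16.0)/2 = 9.45 ft; q_5 = 1.94 × 5.23 × 9.45 = 95.88 ft³/s
w_6 = (59.9 − 30.2)/2 = 14.85 ft; q_6 = 1.94 × 4.72 × 14.85 = 136.0 ft³/s
Stations 1, 7 contribute zero (depth or velocity is 0).
Q = Σ qᵢ = 368.9 ft³/s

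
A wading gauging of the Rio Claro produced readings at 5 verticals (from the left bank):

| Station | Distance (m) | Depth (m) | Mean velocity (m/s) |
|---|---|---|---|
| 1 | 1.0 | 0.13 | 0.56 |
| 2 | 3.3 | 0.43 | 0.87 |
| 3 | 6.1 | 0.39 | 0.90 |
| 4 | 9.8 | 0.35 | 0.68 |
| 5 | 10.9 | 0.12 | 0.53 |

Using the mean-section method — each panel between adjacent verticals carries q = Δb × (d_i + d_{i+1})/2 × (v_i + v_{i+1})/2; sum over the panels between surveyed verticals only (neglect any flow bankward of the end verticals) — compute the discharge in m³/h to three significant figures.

Panel 1-2: Δb = 2.3 m, d̄ = (0.13+0.43)/2 = 0.28, v̄ = (0.56+0.87)/2 = 0.715 → q = 2.3×0.28×0.715 = 0.4605 m³/s
Panel 2-3: Δb = 2.8 m, d̄ = (0.43+0.39)/2 = 0.41, v̄ = (0.87+0.90)/2 = 0.885 → q = 2.8×0.41×0.885 = 1.016 m³/s
Panel 3-4: Δb = 3.7 m, d̄ = (0.39+0.35)/2 = 0.37, v̄ = (0.90+0.68)/2 = 0.79 → q = 3.7×0.37×0.79 = 1.082 m³/s
Panel 4-5: Δb = 1.1 m, d̄ = (0.35+0.12)/2 = 0.235, v̄ = (0.68+0.53)/2 = 0.605 → q = 1.1×0.235×0.605 = 0.1564 m³/s
Q = Σ q = 2.714 m³/s
= 2.714 × 3600 = 9772 m³/h

9770 m³/h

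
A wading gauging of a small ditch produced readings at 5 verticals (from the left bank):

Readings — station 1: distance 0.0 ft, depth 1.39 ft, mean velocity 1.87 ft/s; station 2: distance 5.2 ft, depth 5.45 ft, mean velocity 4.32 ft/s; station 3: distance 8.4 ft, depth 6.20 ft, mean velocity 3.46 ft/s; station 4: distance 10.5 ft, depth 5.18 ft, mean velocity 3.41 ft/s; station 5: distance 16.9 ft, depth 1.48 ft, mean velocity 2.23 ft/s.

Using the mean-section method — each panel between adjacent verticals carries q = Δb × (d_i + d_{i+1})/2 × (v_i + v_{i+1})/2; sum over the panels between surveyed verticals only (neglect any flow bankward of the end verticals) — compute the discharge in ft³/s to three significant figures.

Panel 1-2: Δb = 5.2 ft, d̄ = (1.39+5.45)/2 = 3.42, v̄ = (1.87+4.32)/2 = 3.095 → q = 5.2×3.42×3.095 = 55.04 ft³/s
Panel 2-3: Δb = 3.2 ft, d̄ = (5.45+6.20)/2 = 5.825, v̄ = (4.32+3.46)/2 = 3.89 → q = 3.2×5.825×3.89 = 72.51 ft³/s
Panel 3-4: Δb = 2.1 ft, d̄ = (6.20+5.18)/2 = 5.69, v̄ = (3.46+3.41)/2 = 3.435 → q = 2.1×5.69×3.435 = 41.04 ft³/s
Panel 4-5: Δb = 6.4 ft, d̄ = (5.18+1.48)/2 = 3.33, v̄ = (3.41+2.23)/2 = 2.82 → q = 6.4×3.33×2.82 = 60.10 ft³/s
Q = Σ q = 228.7 ft³/s

229 ft³/s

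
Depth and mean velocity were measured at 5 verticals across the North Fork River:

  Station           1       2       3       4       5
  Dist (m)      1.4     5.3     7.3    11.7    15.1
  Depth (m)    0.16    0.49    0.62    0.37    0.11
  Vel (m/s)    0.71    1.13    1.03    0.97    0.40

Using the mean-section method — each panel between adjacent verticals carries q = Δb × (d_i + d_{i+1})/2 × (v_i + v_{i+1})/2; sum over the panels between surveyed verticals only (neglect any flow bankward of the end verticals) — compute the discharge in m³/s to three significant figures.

5.10 m³/s

Panel 1-2: Δb = 3.9 m, d̄ = (0.16+0.49)/2 = 0.325, v̄ = (0.71+1.13)/2 = 0.92 → q = 3.9×0.325×0.92 = 1.166 m³/s
Panel 2-3: Δb = 2 m, d̄ = (0.49+0.62)/2 = 0.555, v̄ = (1.13+1.03)/2 = 1.08 → q = 2×0.555×1.08 = 1.199 m³/s
Panel 3-4: Δb = 4.4 m, d̄ = (0.62+0.37)/2 = 0.495, v̄ = (1.03+0.97)/2 = 1 → q = 4.4×0.495×1 = 2.178 m³/s
Panel 4-5: Δb = 3.4 m, d̄ = (0.37+0.11)/2 = 0.24, v̄ = (0.97+0.40)/2 = 0.685 → q = 3.4×0.24×0.685 = 0.5590 m³/s
Q = Σ q = 5.102 m³/s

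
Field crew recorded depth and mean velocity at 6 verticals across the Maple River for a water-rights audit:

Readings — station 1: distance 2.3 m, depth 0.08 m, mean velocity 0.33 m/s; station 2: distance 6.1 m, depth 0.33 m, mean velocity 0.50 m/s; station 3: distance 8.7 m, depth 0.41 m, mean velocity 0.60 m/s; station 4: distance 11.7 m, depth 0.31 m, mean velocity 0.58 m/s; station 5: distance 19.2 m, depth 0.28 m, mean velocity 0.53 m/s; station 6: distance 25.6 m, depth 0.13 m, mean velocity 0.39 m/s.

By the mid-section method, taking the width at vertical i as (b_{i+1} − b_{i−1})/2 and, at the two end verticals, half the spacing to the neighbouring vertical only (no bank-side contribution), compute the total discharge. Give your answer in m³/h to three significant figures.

12300 m³/h

w_1 = (6.1 − 2.3)/2 = 1.9 m; q_1 = 0.33 × 0.08 × 1.9 = 0.05016 m³/s
w_2 = (8.7 − 2.3)/2 = 3.2 m; q_2 = 0.50 × 0.33 × 3.2 = 0.5280 m³/s
w_3 = (11.7 − 6.1)/2 = 2.8 m; q_3 = 0.60 × 0.41 × 2.8 = 0.6888 m³/s
w_4 = (19.2 − 8.7)/2 = 5.25 m; q_4 = 0.58 × 0.31 × 5.25 = 0.9440 m³/s
w_5 = (25.6 − 11.7)/2 = 6.95 m; q_5 = 0.53 × 0.28 × 6.95 = 1.031 m³/s
w_6 = (25.6 − 19.2)/2 = 3.2 m; q_6 = 0.39 × 0.13 × 3.2 = 0.1622 m³/s
Q = Σ qᵢ = 3.405 m³/s
= 3.405 × 3600 = 12260 m³/h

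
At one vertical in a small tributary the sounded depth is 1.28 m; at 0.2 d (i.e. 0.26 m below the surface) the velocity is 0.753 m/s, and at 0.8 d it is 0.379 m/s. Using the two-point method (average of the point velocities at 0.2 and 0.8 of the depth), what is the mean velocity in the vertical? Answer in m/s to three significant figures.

0.566 m/s

v̄ = (0.753 + 0.379) / 2 = 0.5660 m/s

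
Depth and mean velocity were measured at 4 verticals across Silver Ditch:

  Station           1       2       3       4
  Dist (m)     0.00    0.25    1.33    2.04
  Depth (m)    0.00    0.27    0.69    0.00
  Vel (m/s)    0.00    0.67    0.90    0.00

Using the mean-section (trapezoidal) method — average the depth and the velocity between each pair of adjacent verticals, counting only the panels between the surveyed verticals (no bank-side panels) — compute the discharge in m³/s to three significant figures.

Panel 1-2: Δb = 0.25 m, d̄ = (0.00+0.27)/2 = 0.135, v̄ = (0.00+0.67)/2 = 0.335 → q = 0.25×0.135×0.335 = 0.01131 m³/s
Panel 2-3: Δb = 1.08 m, d̄ = (0.27+0.69)/2 = 0.48, v̄ = (0.67+0.90)/2 = 0.785 → q = 1.08×0.48×0.785 = 0.4069 m³/s
Panel 3-4: Δb = 0.71 m, d̄ = (0.69+0.00)/2 = 0.345, v̄ = (0.90+0.00)/2 = 0.45 → q = 0.71×0.345×0.45 = 0.1102 m³/s
Q = Σ q = 0.5285 m³/s

0.528 m³/s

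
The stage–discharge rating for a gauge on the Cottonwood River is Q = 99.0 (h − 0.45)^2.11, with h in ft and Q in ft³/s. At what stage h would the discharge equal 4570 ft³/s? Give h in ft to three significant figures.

6.60 ft

h − h₀ = (Q/C)^(1/b) = (4570/99.0)^(1/2.11) = 6.148 ft
h = 0.45 + 6.148 = 6.598 ft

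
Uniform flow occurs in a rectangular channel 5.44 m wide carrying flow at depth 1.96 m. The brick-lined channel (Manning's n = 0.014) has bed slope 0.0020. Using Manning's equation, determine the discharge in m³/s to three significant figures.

A = b·y = 5.44 × 1.96 = 10.66 m²
P = b + 2y = 5.44 + 2×1.96 = 9.360 m
R = A/P = 10.66/9.360 = 1.139 m
Q = (1/n)·A·R^(2/3)·S^(1/2) = (1/0.014) × 10.66 × 1.139^(2/3) × 0.0020^(1/2) = 37.15 m³/s

37.2 m³/s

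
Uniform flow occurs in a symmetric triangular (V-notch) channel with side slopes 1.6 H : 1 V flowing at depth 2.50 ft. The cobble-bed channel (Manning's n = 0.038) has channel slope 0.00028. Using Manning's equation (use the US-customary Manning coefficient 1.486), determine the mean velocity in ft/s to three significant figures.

A = z·y² = 1.6×2.50² = 10.00 ft²
P = 2y√(1+z²) = 2×2.50×√(1+1.6²) = 9.434 ft
R = A/P = 10.00/9.434 = 1.060 ft
Q = (1.486/n)·A·R^(2/3)·S^(1/2) = (1.486/0.038) × 10.00 × 1.060^(2/3) × 0.00028^(1/2) = 6.803 ft³/s
V = Q/A = 6.803/10.00 = 0.6803 ft/s

0.680 ft/s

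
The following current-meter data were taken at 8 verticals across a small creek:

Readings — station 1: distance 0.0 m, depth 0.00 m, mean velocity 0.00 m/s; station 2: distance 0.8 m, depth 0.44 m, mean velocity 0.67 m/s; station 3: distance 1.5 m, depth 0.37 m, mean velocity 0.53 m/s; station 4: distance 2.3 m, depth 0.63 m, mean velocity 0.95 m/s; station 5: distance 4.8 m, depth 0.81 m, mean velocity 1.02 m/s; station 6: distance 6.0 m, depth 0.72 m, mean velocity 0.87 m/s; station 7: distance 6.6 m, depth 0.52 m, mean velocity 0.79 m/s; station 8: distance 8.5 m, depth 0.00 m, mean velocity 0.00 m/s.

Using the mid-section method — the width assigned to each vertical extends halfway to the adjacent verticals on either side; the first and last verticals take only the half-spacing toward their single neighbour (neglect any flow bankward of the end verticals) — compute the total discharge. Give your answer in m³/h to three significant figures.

w_2 = (1.5 − 0.0)/2 = 0.75 m; q_2 = 0.67 × 0.44 × 0.75 = 0.2211 m³/s
w_3 = (2.3 − 0.8)/2 = 0.75 m; q_3 = 0.53 × 0.37 × 0.75 = 0.1471 m³/s
w_4 = (4.8 − 1.5)/2 = 1.65 m; q_4 = 0.95 × 0.63 × 1.65 = 0.9875 m³/s
w_5 = (6.0 − 2.3)/2 = 1.85 m; q_5 = 1.02 × 0.81 × 1.85 = 1.528 m³/s
w_6 = (6.6 − 4.8)/2 = 0.9 m; q_6 = 0.87 × 0.72 × 0.9 = 0.5638 m³/s
w_7 = (8.5 − 6.0)/2 = 1.25 m; q_7 = 0.79 × 0.52 × 1.25 = 0.5135 m³/s
Stations 1, 8 contribute zero (depth or velocity is 0).
Q = Σ qᵢ = 3.961 m³/s
= 3.961 × 3600 = 14260 m³/h

14300 m³/h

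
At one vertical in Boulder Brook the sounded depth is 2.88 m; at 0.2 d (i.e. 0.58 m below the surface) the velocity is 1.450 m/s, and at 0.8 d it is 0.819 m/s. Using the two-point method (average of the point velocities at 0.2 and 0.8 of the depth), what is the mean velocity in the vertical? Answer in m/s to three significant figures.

1.13 m/s

v̄ = (1.450 + 0.819) / 2 = 1.135 m/s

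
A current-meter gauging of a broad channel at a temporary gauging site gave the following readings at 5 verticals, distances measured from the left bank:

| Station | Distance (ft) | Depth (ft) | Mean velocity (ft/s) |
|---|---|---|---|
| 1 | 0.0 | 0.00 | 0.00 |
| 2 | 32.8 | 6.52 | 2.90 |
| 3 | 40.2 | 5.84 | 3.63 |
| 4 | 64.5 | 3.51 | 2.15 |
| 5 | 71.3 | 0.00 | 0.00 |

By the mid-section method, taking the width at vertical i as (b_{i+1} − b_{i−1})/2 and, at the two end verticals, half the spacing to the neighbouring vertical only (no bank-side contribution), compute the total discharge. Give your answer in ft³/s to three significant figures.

w_2 = (40.2 − 0.0)/2 = 20.1 ft; q_2 = 2.90 × 6.52 × 20.1 = 380.1 ft³/s
w_3 = (64.5 − 32.8)/2 = 15.85 ft; q_3 = 3.63 × 5.84 × 15.85 = 336.0 ft³/s
w_4 = (71.3 − 40.2)/2 = 15.55 ft; q_4 = 2.15 × 3.51 × 15.55 = 117.3 ft³/s
Stations 1, 5 contribute zero (depth or velocity is 0).
Q = Σ qᵢ = 833.4 ft³/s

833 ft³/s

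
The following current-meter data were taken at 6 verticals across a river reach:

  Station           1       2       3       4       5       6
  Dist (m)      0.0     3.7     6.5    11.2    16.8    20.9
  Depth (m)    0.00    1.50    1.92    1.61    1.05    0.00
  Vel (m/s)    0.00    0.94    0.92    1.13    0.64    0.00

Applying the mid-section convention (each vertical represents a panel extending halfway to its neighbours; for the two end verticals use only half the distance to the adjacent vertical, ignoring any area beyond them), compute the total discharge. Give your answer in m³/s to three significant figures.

23.8 m³/s

w_2 = (6.5 − 0.0)/2 = 3.25 m; q_2 = 0.94 × 1.50 × 3.25 = 4.583 m³/s
w_3 = (11.2 − 3.7)/2 = 3.75 m; q_3 = 0.92 × 1.92 × 3.75 = 6.624 m³/s
w_4 = (16.8 − 6.5)/2 = 5.15 m; q_4 = 1.13 × 1.61 × 5.15 = 9.369 m³/s
w_5 = (20.9 − 11.2)/2 = 4.85 m; q_5 = 0.64 × 1.05 × 4.85 = 3.259 m³/s
Stations 1, 6 contribute zero (depth or velocity is 0).
Q = Σ qᵢ = 23.84 m³/s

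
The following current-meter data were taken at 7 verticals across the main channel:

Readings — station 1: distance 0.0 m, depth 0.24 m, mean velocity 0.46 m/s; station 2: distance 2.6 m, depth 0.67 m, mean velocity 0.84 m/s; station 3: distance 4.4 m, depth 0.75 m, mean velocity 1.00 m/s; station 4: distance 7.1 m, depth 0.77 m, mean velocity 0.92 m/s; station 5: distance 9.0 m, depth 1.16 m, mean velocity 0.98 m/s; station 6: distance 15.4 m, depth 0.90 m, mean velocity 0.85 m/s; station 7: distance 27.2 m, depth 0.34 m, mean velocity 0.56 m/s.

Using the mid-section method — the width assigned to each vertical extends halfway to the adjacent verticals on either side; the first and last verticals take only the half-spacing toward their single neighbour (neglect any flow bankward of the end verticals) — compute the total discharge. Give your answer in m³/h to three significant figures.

63000 m³/h

w_1 = (2.6 − 0.0)/2 = 1.3 m; q_1 = 0.46 × 0.24 × 1.3 = 0.1435 m³/s
w_2 = (4.4 − 0.0)/2 = 2.2 m; q_2 = 0.84 × 0.67 × 2.2 = 1.238 m³/s
w_3 = (7.1 − 2.6)/2 = 2.25 m; q_3 = 1.00 × 0.75 × 2.25 = 1.688 m³/s
w_4 = (9.0 − 4.4)/2 = 2.3 m; q_4 = 0.92 × 0.77 × 2.3 = 1.629 m³/s
w_5 = (15.4 − 7.1)/2 = 4.15 m; q_5 = 0.98 × 1.16 × 4.15 = 4.718 m³/s
w_6 = (27.2 − 9.0)/2 = 9.1 m; q_6 = 0.85 × 0.90 × 9.1 = 6.962 m³/s
w_7 = (27.2 − 15.4)/2 = 5.9 m; q_7 = 0.56 × 0.34 × 5.9 = 1.123 m³/s
Q = Σ qᵢ = 17.50 m³/s
= 17.50 × 3600 = 63000 m³/h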